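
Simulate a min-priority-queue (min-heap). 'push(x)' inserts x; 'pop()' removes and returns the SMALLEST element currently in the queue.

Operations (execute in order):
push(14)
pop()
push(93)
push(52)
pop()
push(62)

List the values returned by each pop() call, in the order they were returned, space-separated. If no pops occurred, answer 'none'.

push(14): heap contents = [14]
pop() → 14: heap contents = []
push(93): heap contents = [93]
push(52): heap contents = [52, 93]
pop() → 52: heap contents = [93]
push(62): heap contents = [62, 93]

Answer: 14 52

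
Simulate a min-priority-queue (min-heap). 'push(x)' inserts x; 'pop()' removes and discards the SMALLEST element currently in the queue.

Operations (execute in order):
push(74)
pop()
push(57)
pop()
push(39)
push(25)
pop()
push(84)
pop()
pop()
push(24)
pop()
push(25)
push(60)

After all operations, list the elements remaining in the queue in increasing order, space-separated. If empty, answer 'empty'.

Answer: 25 60

Derivation:
push(74): heap contents = [74]
pop() → 74: heap contents = []
push(57): heap contents = [57]
pop() → 57: heap contents = []
push(39): heap contents = [39]
push(25): heap contents = [25, 39]
pop() → 25: heap contents = [39]
push(84): heap contents = [39, 84]
pop() → 39: heap contents = [84]
pop() → 84: heap contents = []
push(24): heap contents = [24]
pop() → 24: heap contents = []
push(25): heap contents = [25]
push(60): heap contents = [25, 60]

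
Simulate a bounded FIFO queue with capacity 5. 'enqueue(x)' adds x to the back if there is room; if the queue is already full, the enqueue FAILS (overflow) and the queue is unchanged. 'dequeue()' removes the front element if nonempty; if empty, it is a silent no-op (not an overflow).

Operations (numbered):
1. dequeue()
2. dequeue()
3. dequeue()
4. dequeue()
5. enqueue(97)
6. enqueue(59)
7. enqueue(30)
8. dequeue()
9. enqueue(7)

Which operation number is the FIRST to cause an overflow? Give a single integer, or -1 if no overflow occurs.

Answer: -1

Derivation:
1. dequeue(): empty, no-op, size=0
2. dequeue(): empty, no-op, size=0
3. dequeue(): empty, no-op, size=0
4. dequeue(): empty, no-op, size=0
5. enqueue(97): size=1
6. enqueue(59): size=2
7. enqueue(30): size=3
8. dequeue(): size=2
9. enqueue(7): size=3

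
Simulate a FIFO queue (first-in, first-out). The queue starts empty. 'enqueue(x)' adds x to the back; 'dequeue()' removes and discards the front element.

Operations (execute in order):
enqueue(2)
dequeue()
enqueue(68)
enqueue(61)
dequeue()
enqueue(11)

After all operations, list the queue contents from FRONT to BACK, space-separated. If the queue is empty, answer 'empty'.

Answer: 61 11

Derivation:
enqueue(2): [2]
dequeue(): []
enqueue(68): [68]
enqueue(61): [68, 61]
dequeue(): [61]
enqueue(11): [61, 11]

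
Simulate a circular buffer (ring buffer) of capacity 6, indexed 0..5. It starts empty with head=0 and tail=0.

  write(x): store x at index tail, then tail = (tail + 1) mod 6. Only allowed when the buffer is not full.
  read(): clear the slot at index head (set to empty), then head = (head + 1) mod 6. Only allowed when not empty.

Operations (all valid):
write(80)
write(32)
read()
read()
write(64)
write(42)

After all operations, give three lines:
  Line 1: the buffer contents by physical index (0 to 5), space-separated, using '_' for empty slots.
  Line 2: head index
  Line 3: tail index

write(80): buf=[80 _ _ _ _ _], head=0, tail=1, size=1
write(32): buf=[80 32 _ _ _ _], head=0, tail=2, size=2
read(): buf=[_ 32 _ _ _ _], head=1, tail=2, size=1
read(): buf=[_ _ _ _ _ _], head=2, tail=2, size=0
write(64): buf=[_ _ 64 _ _ _], head=2, tail=3, size=1
write(42): buf=[_ _ 64 42 _ _], head=2, tail=4, size=2

Answer: _ _ 64 42 _ _
2
4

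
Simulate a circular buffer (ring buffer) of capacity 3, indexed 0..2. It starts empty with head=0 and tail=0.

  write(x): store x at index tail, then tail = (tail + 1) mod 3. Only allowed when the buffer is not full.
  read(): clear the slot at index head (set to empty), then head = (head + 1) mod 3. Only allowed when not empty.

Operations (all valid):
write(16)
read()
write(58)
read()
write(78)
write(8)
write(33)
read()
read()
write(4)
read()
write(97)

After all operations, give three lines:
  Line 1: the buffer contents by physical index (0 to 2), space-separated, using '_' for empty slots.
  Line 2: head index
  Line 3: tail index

Answer: 97 _ 4
2
1

Derivation:
write(16): buf=[16 _ _], head=0, tail=1, size=1
read(): buf=[_ _ _], head=1, tail=1, size=0
write(58): buf=[_ 58 _], head=1, tail=2, size=1
read(): buf=[_ _ _], head=2, tail=2, size=0
write(78): buf=[_ _ 78], head=2, tail=0, size=1
write(8): buf=[8 _ 78], head=2, tail=1, size=2
write(33): buf=[8 33 78], head=2, tail=2, size=3
read(): buf=[8 33 _], head=0, tail=2, size=2
read(): buf=[_ 33 _], head=1, tail=2, size=1
write(4): buf=[_ 33 4], head=1, tail=0, size=2
read(): buf=[_ _ 4], head=2, tail=0, size=1
write(97): buf=[97 _ 4], head=2, tail=1, size=2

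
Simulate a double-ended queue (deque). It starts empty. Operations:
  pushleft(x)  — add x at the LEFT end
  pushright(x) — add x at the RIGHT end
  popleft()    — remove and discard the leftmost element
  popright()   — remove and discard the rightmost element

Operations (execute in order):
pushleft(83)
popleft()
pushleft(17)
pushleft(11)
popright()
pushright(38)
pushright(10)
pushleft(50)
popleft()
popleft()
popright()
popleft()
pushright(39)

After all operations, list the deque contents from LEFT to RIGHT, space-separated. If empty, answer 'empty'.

pushleft(83): [83]
popleft(): []
pushleft(17): [17]
pushleft(11): [11, 17]
popright(): [11]
pushright(38): [11, 38]
pushright(10): [11, 38, 10]
pushleft(50): [50, 11, 38, 10]
popleft(): [11, 38, 10]
popleft(): [38, 10]
popright(): [38]
popleft(): []
pushright(39): [39]

Answer: 39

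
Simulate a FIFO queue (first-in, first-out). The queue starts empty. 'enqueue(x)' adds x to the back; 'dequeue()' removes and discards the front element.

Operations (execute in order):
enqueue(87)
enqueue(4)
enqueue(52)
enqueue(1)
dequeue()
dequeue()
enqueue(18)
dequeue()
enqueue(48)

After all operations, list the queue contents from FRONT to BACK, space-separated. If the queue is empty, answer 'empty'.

enqueue(87): [87]
enqueue(4): [87, 4]
enqueue(52): [87, 4, 52]
enqueue(1): [87, 4, 52, 1]
dequeue(): [4, 52, 1]
dequeue(): [52, 1]
enqueue(18): [52, 1, 18]
dequeue(): [1, 18]
enqueue(48): [1, 18, 48]

Answer: 1 18 48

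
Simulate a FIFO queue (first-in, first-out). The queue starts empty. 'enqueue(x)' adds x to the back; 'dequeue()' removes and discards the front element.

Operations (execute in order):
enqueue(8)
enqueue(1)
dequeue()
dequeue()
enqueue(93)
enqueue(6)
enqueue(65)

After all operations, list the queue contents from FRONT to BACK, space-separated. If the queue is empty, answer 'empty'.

Answer: 93 6 65

Derivation:
enqueue(8): [8]
enqueue(1): [8, 1]
dequeue(): [1]
dequeue(): []
enqueue(93): [93]
enqueue(6): [93, 6]
enqueue(65): [93, 6, 65]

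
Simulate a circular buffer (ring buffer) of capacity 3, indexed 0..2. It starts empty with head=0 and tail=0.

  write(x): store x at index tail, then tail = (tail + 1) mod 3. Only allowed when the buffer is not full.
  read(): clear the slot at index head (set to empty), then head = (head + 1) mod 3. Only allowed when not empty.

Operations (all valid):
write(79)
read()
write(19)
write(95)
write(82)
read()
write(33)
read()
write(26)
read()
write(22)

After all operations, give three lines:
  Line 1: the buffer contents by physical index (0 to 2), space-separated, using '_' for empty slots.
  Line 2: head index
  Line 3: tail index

write(79): buf=[79 _ _], head=0, tail=1, size=1
read(): buf=[_ _ _], head=1, tail=1, size=0
write(19): buf=[_ 19 _], head=1, tail=2, size=1
write(95): buf=[_ 19 95], head=1, tail=0, size=2
write(82): buf=[82 19 95], head=1, tail=1, size=3
read(): buf=[82 _ 95], head=2, tail=1, size=2
write(33): buf=[82 33 95], head=2, tail=2, size=3
read(): buf=[82 33 _], head=0, tail=2, size=2
write(26): buf=[82 33 26], head=0, tail=0, size=3
read(): buf=[_ 33 26], head=1, tail=0, size=2
write(22): buf=[22 33 26], head=1, tail=1, size=3

Answer: 22 33 26
1
1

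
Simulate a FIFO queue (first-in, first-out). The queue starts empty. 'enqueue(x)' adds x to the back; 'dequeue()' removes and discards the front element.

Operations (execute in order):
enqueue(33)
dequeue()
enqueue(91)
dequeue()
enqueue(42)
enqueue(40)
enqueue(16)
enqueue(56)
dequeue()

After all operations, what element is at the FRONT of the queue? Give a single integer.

Answer: 40

Derivation:
enqueue(33): queue = [33]
dequeue(): queue = []
enqueue(91): queue = [91]
dequeue(): queue = []
enqueue(42): queue = [42]
enqueue(40): queue = [42, 40]
enqueue(16): queue = [42, 40, 16]
enqueue(56): queue = [42, 40, 16, 56]
dequeue(): queue = [40, 16, 56]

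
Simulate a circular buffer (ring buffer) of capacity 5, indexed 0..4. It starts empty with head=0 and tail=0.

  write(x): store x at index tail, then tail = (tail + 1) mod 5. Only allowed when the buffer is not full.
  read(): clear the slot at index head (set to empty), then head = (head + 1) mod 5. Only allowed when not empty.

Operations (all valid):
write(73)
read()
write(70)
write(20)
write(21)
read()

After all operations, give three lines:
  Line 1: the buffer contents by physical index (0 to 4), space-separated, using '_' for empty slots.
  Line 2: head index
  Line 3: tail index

Answer: _ _ 20 21 _
2
4

Derivation:
write(73): buf=[73 _ _ _ _], head=0, tail=1, size=1
read(): buf=[_ _ _ _ _], head=1, tail=1, size=0
write(70): buf=[_ 70 _ _ _], head=1, tail=2, size=1
write(20): buf=[_ 70 20 _ _], head=1, tail=3, size=2
write(21): buf=[_ 70 20 21 _], head=1, tail=4, size=3
read(): buf=[_ _ 20 21 _], head=2, tail=4, size=2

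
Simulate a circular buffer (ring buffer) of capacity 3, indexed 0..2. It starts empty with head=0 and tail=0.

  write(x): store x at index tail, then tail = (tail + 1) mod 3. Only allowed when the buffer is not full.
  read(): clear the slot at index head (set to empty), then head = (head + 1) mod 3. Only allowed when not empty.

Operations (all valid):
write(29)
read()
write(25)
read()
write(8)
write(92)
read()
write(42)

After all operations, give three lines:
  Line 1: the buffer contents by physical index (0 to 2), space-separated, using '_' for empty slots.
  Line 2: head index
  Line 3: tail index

write(29): buf=[29 _ _], head=0, tail=1, size=1
read(): buf=[_ _ _], head=1, tail=1, size=0
write(25): buf=[_ 25 _], head=1, tail=2, size=1
read(): buf=[_ _ _], head=2, tail=2, size=0
write(8): buf=[_ _ 8], head=2, tail=0, size=1
write(92): buf=[92 _ 8], head=2, tail=1, size=2
read(): buf=[92 _ _], head=0, tail=1, size=1
write(42): buf=[92 42 _], head=0, tail=2, size=2

Answer: 92 42 _
0
2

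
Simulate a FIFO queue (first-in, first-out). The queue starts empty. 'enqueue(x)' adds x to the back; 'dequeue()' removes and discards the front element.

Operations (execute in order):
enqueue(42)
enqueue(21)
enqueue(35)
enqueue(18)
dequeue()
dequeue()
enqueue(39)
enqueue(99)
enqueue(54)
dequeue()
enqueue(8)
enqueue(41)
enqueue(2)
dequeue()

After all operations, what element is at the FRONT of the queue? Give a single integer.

Answer: 39

Derivation:
enqueue(42): queue = [42]
enqueue(21): queue = [42, 21]
enqueue(35): queue = [42, 21, 35]
enqueue(18): queue = [42, 21, 35, 18]
dequeue(): queue = [21, 35, 18]
dequeue(): queue = [35, 18]
enqueue(39): queue = [35, 18, 39]
enqueue(99): queue = [35, 18, 39, 99]
enqueue(54): queue = [35, 18, 39, 99, 54]
dequeue(): queue = [18, 39, 99, 54]
enqueue(8): queue = [18, 39, 99, 54, 8]
enqueue(41): queue = [18, 39, 99, 54, 8, 41]
enqueue(2): queue = [18, 39, 99, 54, 8, 41, 2]
dequeue(): queue = [39, 99, 54, 8, 41, 2]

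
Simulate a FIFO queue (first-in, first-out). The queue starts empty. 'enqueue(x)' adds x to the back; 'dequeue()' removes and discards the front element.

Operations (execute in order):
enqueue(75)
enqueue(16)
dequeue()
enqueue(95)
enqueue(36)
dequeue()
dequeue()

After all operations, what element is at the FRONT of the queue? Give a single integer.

enqueue(75): queue = [75]
enqueue(16): queue = [75, 16]
dequeue(): queue = [16]
enqueue(95): queue = [16, 95]
enqueue(36): queue = [16, 95, 36]
dequeue(): queue = [95, 36]
dequeue(): queue = [36]

Answer: 36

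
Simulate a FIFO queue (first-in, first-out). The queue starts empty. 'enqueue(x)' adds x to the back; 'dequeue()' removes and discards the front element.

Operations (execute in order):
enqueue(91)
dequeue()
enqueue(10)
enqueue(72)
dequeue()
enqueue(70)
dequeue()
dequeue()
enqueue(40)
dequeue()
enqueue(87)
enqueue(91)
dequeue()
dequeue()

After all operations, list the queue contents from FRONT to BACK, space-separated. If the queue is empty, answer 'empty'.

enqueue(91): [91]
dequeue(): []
enqueue(10): [10]
enqueue(72): [10, 72]
dequeue(): [72]
enqueue(70): [72, 70]
dequeue(): [70]
dequeue(): []
enqueue(40): [40]
dequeue(): []
enqueue(87): [87]
enqueue(91): [87, 91]
dequeue(): [91]
dequeue(): []

Answer: empty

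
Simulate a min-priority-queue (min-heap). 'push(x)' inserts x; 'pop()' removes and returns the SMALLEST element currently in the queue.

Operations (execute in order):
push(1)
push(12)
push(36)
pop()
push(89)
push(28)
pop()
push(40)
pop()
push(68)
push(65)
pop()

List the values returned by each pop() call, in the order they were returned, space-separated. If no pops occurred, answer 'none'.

Answer: 1 12 28 36

Derivation:
push(1): heap contents = [1]
push(12): heap contents = [1, 12]
push(36): heap contents = [1, 12, 36]
pop() → 1: heap contents = [12, 36]
push(89): heap contents = [12, 36, 89]
push(28): heap contents = [12, 28, 36, 89]
pop() → 12: heap contents = [28, 36, 89]
push(40): heap contents = [28, 36, 40, 89]
pop() → 28: heap contents = [36, 40, 89]
push(68): heap contents = [36, 40, 68, 89]
push(65): heap contents = [36, 40, 65, 68, 89]
pop() → 36: heap contents = [40, 65, 68, 89]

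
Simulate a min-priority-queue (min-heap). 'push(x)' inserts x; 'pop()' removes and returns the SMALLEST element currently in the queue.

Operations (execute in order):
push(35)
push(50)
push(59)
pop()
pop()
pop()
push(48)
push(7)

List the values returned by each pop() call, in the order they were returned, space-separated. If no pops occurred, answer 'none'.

Answer: 35 50 59

Derivation:
push(35): heap contents = [35]
push(50): heap contents = [35, 50]
push(59): heap contents = [35, 50, 59]
pop() → 35: heap contents = [50, 59]
pop() → 50: heap contents = [59]
pop() → 59: heap contents = []
push(48): heap contents = [48]
push(7): heap contents = [7, 48]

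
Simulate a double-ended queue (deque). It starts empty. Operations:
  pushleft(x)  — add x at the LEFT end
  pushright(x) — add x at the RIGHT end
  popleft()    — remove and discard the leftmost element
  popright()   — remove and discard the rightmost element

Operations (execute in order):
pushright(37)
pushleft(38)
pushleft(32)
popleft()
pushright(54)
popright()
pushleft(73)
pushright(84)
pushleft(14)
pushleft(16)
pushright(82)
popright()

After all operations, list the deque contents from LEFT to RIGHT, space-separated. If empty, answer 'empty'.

Answer: 16 14 73 38 37 84

Derivation:
pushright(37): [37]
pushleft(38): [38, 37]
pushleft(32): [32, 38, 37]
popleft(): [38, 37]
pushright(54): [38, 37, 54]
popright(): [38, 37]
pushleft(73): [73, 38, 37]
pushright(84): [73, 38, 37, 84]
pushleft(14): [14, 73, 38, 37, 84]
pushleft(16): [16, 14, 73, 38, 37, 84]
pushright(82): [16, 14, 73, 38, 37, 84, 82]
popright(): [16, 14, 73, 38, 37, 84]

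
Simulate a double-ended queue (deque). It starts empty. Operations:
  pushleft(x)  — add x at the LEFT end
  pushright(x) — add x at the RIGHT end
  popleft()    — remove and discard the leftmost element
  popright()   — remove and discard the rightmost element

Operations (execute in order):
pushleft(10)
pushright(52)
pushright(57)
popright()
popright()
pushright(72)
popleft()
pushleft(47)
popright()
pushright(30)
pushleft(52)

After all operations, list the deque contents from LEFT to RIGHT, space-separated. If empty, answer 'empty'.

pushleft(10): [10]
pushright(52): [10, 52]
pushright(57): [10, 52, 57]
popright(): [10, 52]
popright(): [10]
pushright(72): [10, 72]
popleft(): [72]
pushleft(47): [47, 72]
popright(): [47]
pushright(30): [47, 30]
pushleft(52): [52, 47, 30]

Answer: 52 47 30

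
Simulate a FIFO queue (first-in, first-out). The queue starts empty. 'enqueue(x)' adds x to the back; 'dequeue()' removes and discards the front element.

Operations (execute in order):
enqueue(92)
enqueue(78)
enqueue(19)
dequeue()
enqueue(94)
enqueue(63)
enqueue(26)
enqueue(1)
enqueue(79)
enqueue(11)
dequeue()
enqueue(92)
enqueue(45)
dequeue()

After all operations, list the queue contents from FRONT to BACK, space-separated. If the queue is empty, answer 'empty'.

Answer: 94 63 26 1 79 11 92 45

Derivation:
enqueue(92): [92]
enqueue(78): [92, 78]
enqueue(19): [92, 78, 19]
dequeue(): [78, 19]
enqueue(94): [78, 19, 94]
enqueue(63): [78, 19, 94, 63]
enqueue(26): [78, 19, 94, 63, 26]
enqueue(1): [78, 19, 94, 63, 26, 1]
enqueue(79): [78, 19, 94, 63, 26, 1, 79]
enqueue(11): [78, 19, 94, 63, 26, 1, 79, 11]
dequeue(): [19, 94, 63, 26, 1, 79, 11]
enqueue(92): [19, 94, 63, 26, 1, 79, 11, 92]
enqueue(45): [19, 94, 63, 26, 1, 79, 11, 92, 45]
dequeue(): [94, 63, 26, 1, 79, 11, 92, 45]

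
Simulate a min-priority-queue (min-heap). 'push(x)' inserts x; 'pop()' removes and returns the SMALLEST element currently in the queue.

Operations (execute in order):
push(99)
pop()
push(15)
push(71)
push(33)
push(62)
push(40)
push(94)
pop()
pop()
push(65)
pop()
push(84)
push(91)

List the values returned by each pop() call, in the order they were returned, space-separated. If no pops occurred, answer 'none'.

Answer: 99 15 33 40

Derivation:
push(99): heap contents = [99]
pop() → 99: heap contents = []
push(15): heap contents = [15]
push(71): heap contents = [15, 71]
push(33): heap contents = [15, 33, 71]
push(62): heap contents = [15, 33, 62, 71]
push(40): heap contents = [15, 33, 40, 62, 71]
push(94): heap contents = [15, 33, 40, 62, 71, 94]
pop() → 15: heap contents = [33, 40, 62, 71, 94]
pop() → 33: heap contents = [40, 62, 71, 94]
push(65): heap contents = [40, 62, 65, 71, 94]
pop() → 40: heap contents = [62, 65, 71, 94]
push(84): heap contents = [62, 65, 71, 84, 94]
push(91): heap contents = [62, 65, 71, 84, 91, 94]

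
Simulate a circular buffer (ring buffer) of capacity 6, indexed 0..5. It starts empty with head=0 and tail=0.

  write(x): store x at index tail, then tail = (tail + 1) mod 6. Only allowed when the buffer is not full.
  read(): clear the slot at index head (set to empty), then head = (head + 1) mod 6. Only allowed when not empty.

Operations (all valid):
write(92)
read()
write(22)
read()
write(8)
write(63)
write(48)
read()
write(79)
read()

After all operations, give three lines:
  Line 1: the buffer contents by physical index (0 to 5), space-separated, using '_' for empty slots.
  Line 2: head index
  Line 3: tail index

write(92): buf=[92 _ _ _ _ _], head=0, tail=1, size=1
read(): buf=[_ _ _ _ _ _], head=1, tail=1, size=0
write(22): buf=[_ 22 _ _ _ _], head=1, tail=2, size=1
read(): buf=[_ _ _ _ _ _], head=2, tail=2, size=0
write(8): buf=[_ _ 8 _ _ _], head=2, tail=3, size=1
write(63): buf=[_ _ 8 63 _ _], head=2, tail=4, size=2
write(48): buf=[_ _ 8 63 48 _], head=2, tail=5, size=3
read(): buf=[_ _ _ 63 48 _], head=3, tail=5, size=2
write(79): buf=[_ _ _ 63 48 79], head=3, tail=0, size=3
read(): buf=[_ _ _ _ 48 79], head=4, tail=0, size=2

Answer: _ _ _ _ 48 79
4
0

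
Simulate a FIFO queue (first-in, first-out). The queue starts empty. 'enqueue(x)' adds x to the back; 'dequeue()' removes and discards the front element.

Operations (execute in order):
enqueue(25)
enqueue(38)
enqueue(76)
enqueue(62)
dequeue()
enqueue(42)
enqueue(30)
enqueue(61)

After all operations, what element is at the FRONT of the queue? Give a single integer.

Answer: 38

Derivation:
enqueue(25): queue = [25]
enqueue(38): queue = [25, 38]
enqueue(76): queue = [25, 38, 76]
enqueue(62): queue = [25, 38, 76, 62]
dequeue(): queue = [38, 76, 62]
enqueue(42): queue = [38, 76, 62, 42]
enqueue(30): queue = [38, 76, 62, 42, 30]
enqueue(61): queue = [38, 76, 62, 42, 30, 61]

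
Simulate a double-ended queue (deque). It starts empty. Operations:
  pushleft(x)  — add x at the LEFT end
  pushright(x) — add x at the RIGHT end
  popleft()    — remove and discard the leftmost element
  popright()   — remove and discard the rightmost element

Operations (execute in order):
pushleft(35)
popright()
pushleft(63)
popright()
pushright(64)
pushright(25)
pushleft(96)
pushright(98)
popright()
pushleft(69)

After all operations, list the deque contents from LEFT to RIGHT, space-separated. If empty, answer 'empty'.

Answer: 69 96 64 25

Derivation:
pushleft(35): [35]
popright(): []
pushleft(63): [63]
popright(): []
pushright(64): [64]
pushright(25): [64, 25]
pushleft(96): [96, 64, 25]
pushright(98): [96, 64, 25, 98]
popright(): [96, 64, 25]
pushleft(69): [69, 96, 64, 25]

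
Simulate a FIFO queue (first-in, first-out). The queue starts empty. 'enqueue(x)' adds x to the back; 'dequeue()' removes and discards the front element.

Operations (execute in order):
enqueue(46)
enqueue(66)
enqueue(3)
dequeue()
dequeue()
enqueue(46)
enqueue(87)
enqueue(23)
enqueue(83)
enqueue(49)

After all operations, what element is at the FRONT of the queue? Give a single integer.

Answer: 3

Derivation:
enqueue(46): queue = [46]
enqueue(66): queue = [46, 66]
enqueue(3): queue = [46, 66, 3]
dequeue(): queue = [66, 3]
dequeue(): queue = [3]
enqueue(46): queue = [3, 46]
enqueue(87): queue = [3, 46, 87]
enqueue(23): queue = [3, 46, 87, 23]
enqueue(83): queue = [3, 46, 87, 23, 83]
enqueue(49): queue = [3, 46, 87, 23, 83, 49]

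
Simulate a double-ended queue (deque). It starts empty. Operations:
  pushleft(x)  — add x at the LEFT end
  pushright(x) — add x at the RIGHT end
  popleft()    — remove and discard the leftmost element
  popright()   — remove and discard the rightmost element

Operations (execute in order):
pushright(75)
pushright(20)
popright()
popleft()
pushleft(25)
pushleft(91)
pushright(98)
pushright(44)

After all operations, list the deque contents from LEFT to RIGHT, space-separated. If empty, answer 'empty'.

Answer: 91 25 98 44

Derivation:
pushright(75): [75]
pushright(20): [75, 20]
popright(): [75]
popleft(): []
pushleft(25): [25]
pushleft(91): [91, 25]
pushright(98): [91, 25, 98]
pushright(44): [91, 25, 98, 44]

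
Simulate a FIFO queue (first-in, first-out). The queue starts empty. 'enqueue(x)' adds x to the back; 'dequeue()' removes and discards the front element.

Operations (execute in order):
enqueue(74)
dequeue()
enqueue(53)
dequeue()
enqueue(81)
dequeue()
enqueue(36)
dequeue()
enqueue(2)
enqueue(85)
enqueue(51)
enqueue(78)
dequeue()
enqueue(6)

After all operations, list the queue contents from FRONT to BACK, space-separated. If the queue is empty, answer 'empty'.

enqueue(74): [74]
dequeue(): []
enqueue(53): [53]
dequeue(): []
enqueue(81): [81]
dequeue(): []
enqueue(36): [36]
dequeue(): []
enqueue(2): [2]
enqueue(85): [2, 85]
enqueue(51): [2, 85, 51]
enqueue(78): [2, 85, 51, 78]
dequeue(): [85, 51, 78]
enqueue(6): [85, 51, 78, 6]

Answer: 85 51 78 6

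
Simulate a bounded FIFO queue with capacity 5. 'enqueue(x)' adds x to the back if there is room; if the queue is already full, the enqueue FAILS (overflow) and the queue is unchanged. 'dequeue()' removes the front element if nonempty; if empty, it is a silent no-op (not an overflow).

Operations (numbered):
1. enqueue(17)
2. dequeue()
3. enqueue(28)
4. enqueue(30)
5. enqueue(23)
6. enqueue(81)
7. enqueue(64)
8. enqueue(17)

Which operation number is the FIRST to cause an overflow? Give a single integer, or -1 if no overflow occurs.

Answer: 8

Derivation:
1. enqueue(17): size=1
2. dequeue(): size=0
3. enqueue(28): size=1
4. enqueue(30): size=2
5. enqueue(23): size=3
6. enqueue(81): size=4
7. enqueue(64): size=5
8. enqueue(17): size=5=cap → OVERFLOW (fail)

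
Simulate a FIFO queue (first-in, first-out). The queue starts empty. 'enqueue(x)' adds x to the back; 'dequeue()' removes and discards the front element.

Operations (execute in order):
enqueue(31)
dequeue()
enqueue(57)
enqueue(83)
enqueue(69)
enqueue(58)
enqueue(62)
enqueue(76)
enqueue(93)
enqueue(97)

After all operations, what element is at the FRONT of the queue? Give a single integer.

Answer: 57

Derivation:
enqueue(31): queue = [31]
dequeue(): queue = []
enqueue(57): queue = [57]
enqueue(83): queue = [57, 83]
enqueue(69): queue = [57, 83, 69]
enqueue(58): queue = [57, 83, 69, 58]
enqueue(62): queue = [57, 83, 69, 58, 62]
enqueue(76): queue = [57, 83, 69, 58, 62, 76]
enqueue(93): queue = [57, 83, 69, 58, 62, 76, 93]
enqueue(97): queue = [57, 83, 69, 58, 62, 76, 93, 97]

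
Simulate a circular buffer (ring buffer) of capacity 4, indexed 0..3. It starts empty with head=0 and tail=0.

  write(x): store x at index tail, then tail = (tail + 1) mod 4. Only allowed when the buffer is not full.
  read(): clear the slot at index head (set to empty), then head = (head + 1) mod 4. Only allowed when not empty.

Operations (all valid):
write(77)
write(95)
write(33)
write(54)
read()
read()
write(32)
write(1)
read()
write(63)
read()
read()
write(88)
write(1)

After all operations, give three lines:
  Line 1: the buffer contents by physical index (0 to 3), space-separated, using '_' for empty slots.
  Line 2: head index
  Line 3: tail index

Answer: 1 1 63 88
1
1

Derivation:
write(77): buf=[77 _ _ _], head=0, tail=1, size=1
write(95): buf=[77 95 _ _], head=0, tail=2, size=2
write(33): buf=[77 95 33 _], head=0, tail=3, size=3
write(54): buf=[77 95 33 54], head=0, tail=0, size=4
read(): buf=[_ 95 33 54], head=1, tail=0, size=3
read(): buf=[_ _ 33 54], head=2, tail=0, size=2
write(32): buf=[32 _ 33 54], head=2, tail=1, size=3
write(1): buf=[32 1 33 54], head=2, tail=2, size=4
read(): buf=[32 1 _ 54], head=3, tail=2, size=3
write(63): buf=[32 1 63 54], head=3, tail=3, size=4
read(): buf=[32 1 63 _], head=0, tail=3, size=3
read(): buf=[_ 1 63 _], head=1, tail=3, size=2
write(88): buf=[_ 1 63 88], head=1, tail=0, size=3
write(1): buf=[1 1 63 88], head=1, tail=1, size=4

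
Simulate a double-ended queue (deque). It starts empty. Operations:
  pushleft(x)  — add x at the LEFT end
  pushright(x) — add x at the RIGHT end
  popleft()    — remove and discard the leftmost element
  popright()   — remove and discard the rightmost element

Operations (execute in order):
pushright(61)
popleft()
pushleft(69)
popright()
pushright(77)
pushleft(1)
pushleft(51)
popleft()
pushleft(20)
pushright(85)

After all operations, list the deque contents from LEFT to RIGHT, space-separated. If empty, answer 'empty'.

Answer: 20 1 77 85

Derivation:
pushright(61): [61]
popleft(): []
pushleft(69): [69]
popright(): []
pushright(77): [77]
pushleft(1): [1, 77]
pushleft(51): [51, 1, 77]
popleft(): [1, 77]
pushleft(20): [20, 1, 77]
pushright(85): [20, 1, 77, 85]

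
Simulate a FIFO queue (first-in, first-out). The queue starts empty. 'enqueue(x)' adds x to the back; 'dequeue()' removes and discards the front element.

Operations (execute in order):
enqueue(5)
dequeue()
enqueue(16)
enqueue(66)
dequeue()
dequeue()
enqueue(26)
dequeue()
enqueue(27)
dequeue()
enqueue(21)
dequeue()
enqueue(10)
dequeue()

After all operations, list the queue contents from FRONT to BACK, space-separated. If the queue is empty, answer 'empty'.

Answer: empty

Derivation:
enqueue(5): [5]
dequeue(): []
enqueue(16): [16]
enqueue(66): [16, 66]
dequeue(): [66]
dequeue(): []
enqueue(26): [26]
dequeue(): []
enqueue(27): [27]
dequeue(): []
enqueue(21): [21]
dequeue(): []
enqueue(10): [10]
dequeue(): []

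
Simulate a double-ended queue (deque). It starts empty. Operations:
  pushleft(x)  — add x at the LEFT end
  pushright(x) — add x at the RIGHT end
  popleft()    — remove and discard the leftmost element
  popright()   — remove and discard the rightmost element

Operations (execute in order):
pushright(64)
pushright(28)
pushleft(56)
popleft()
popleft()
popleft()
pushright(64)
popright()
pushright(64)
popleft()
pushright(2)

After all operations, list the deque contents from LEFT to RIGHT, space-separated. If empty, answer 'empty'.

pushright(64): [64]
pushright(28): [64, 28]
pushleft(56): [56, 64, 28]
popleft(): [64, 28]
popleft(): [28]
popleft(): []
pushright(64): [64]
popright(): []
pushright(64): [64]
popleft(): []
pushright(2): [2]

Answer: 2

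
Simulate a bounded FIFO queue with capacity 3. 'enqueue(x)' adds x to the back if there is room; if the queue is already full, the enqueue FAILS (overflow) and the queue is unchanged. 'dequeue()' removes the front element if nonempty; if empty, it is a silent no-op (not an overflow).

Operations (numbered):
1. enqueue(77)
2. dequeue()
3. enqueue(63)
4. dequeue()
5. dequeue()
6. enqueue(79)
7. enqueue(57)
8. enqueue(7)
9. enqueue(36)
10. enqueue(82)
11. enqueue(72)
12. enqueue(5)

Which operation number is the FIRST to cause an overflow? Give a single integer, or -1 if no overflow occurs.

Answer: 9

Derivation:
1. enqueue(77): size=1
2. dequeue(): size=0
3. enqueue(63): size=1
4. dequeue(): size=0
5. dequeue(): empty, no-op, size=0
6. enqueue(79): size=1
7. enqueue(57): size=2
8. enqueue(7): size=3
9. enqueue(36): size=3=cap → OVERFLOW (fail)
10. enqueue(82): size=3=cap → OVERFLOW (fail)
11. enqueue(72): size=3=cap → OVERFLOW (fail)
12. enqueue(5): size=3=cap → OVERFLOW (fail)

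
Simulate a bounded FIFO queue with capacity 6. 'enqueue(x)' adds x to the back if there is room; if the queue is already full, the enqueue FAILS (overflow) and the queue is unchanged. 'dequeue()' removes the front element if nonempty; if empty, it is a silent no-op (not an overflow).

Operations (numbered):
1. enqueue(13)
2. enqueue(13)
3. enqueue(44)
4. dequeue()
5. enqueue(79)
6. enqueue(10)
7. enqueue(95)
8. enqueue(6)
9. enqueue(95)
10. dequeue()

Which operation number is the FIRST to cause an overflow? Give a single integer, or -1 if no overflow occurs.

1. enqueue(13): size=1
2. enqueue(13): size=2
3. enqueue(44): size=3
4. dequeue(): size=2
5. enqueue(79): size=3
6. enqueue(10): size=4
7. enqueue(95): size=5
8. enqueue(6): size=6
9. enqueue(95): size=6=cap → OVERFLOW (fail)
10. dequeue(): size=5

Answer: 9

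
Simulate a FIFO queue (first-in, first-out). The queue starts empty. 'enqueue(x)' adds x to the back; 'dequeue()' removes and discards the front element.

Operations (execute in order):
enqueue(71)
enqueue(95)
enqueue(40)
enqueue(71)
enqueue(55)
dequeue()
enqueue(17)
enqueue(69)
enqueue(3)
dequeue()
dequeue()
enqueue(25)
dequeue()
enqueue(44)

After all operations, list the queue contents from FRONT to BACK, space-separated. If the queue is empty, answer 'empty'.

Answer: 55 17 69 3 25 44

Derivation:
enqueue(71): [71]
enqueue(95): [71, 95]
enqueue(40): [71, 95, 40]
enqueue(71): [71, 95, 40, 71]
enqueue(55): [71, 95, 40, 71, 55]
dequeue(): [95, 40, 71, 55]
enqueue(17): [95, 40, 71, 55, 17]
enqueue(69): [95, 40, 71, 55, 17, 69]
enqueue(3): [95, 40, 71, 55, 17, 69, 3]
dequeue(): [40, 71, 55, 17, 69, 3]
dequeue(): [71, 55, 17, 69, 3]
enqueue(25): [71, 55, 17, 69, 3, 25]
dequeue(): [55, 17, 69, 3, 25]
enqueue(44): [55, 17, 69, 3, 25, 44]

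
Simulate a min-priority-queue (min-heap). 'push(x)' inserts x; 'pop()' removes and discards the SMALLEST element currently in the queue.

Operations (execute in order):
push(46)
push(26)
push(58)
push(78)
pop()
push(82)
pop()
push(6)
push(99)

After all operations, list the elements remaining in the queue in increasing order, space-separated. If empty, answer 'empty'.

push(46): heap contents = [46]
push(26): heap contents = [26, 46]
push(58): heap contents = [26, 46, 58]
push(78): heap contents = [26, 46, 58, 78]
pop() → 26: heap contents = [46, 58, 78]
push(82): heap contents = [46, 58, 78, 82]
pop() → 46: heap contents = [58, 78, 82]
push(6): heap contents = [6, 58, 78, 82]
push(99): heap contents = [6, 58, 78, 82, 99]

Answer: 6 58 78 82 99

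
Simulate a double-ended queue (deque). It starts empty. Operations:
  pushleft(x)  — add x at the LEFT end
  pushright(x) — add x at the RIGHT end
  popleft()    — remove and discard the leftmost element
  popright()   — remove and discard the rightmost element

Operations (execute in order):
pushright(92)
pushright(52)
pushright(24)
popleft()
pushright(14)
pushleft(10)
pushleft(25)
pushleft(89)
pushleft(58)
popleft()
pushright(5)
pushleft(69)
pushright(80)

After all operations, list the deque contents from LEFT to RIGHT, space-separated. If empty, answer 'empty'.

pushright(92): [92]
pushright(52): [92, 52]
pushright(24): [92, 52, 24]
popleft(): [52, 24]
pushright(14): [52, 24, 14]
pushleft(10): [10, 52, 24, 14]
pushleft(25): [25, 10, 52, 24, 14]
pushleft(89): [89, 25, 10, 52, 24, 14]
pushleft(58): [58, 89, 25, 10, 52, 24, 14]
popleft(): [89, 25, 10, 52, 24, 14]
pushright(5): [89, 25, 10, 52, 24, 14, 5]
pushleft(69): [69, 89, 25, 10, 52, 24, 14, 5]
pushright(80): [69, 89, 25, 10, 52, 24, 14, 5, 80]

Answer: 69 89 25 10 52 24 14 5 80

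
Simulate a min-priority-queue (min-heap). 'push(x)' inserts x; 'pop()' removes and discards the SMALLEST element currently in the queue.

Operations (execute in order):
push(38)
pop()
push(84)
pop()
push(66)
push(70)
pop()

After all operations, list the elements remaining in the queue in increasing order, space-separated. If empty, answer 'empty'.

push(38): heap contents = [38]
pop() → 38: heap contents = []
push(84): heap contents = [84]
pop() → 84: heap contents = []
push(66): heap contents = [66]
push(70): heap contents = [66, 70]
pop() → 66: heap contents = [70]

Answer: 70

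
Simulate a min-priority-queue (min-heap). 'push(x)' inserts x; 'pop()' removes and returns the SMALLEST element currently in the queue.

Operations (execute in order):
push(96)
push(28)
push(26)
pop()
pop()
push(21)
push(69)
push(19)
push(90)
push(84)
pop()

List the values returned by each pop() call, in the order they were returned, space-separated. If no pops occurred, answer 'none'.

Answer: 26 28 19

Derivation:
push(96): heap contents = [96]
push(28): heap contents = [28, 96]
push(26): heap contents = [26, 28, 96]
pop() → 26: heap contents = [28, 96]
pop() → 28: heap contents = [96]
push(21): heap contents = [21, 96]
push(69): heap contents = [21, 69, 96]
push(19): heap contents = [19, 21, 69, 96]
push(90): heap contents = [19, 21, 69, 90, 96]
push(84): heap contents = [19, 21, 69, 84, 90, 96]
pop() → 19: heap contents = [21, 69, 84, 90, 96]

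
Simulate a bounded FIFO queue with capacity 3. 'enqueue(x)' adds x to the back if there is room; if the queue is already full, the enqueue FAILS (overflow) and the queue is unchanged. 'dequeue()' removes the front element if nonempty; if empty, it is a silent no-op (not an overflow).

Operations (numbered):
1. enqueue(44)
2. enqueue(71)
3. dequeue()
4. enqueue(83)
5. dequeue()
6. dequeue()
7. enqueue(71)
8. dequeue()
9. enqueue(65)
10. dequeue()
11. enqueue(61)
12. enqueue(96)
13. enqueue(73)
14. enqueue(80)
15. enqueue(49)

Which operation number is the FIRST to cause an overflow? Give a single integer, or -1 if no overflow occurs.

1. enqueue(44): size=1
2. enqueue(71): size=2
3. dequeue(): size=1
4. enqueue(83): size=2
5. dequeue(): size=1
6. dequeue(): size=0
7. enqueue(71): size=1
8. dequeue(): size=0
9. enqueue(65): size=1
10. dequeue(): size=0
11. enqueue(61): size=1
12. enqueue(96): size=2
13. enqueue(73): size=3
14. enqueue(80): size=3=cap → OVERFLOW (fail)
15. enqueue(49): size=3=cap → OVERFLOW (fail)

Answer: 14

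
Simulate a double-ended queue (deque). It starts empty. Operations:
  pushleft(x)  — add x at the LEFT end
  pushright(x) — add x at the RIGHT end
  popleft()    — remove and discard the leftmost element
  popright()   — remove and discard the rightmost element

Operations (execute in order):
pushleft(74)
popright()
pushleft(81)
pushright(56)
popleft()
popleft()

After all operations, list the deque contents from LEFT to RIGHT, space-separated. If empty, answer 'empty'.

pushleft(74): [74]
popright(): []
pushleft(81): [81]
pushright(56): [81, 56]
popleft(): [56]
popleft(): []

Answer: empty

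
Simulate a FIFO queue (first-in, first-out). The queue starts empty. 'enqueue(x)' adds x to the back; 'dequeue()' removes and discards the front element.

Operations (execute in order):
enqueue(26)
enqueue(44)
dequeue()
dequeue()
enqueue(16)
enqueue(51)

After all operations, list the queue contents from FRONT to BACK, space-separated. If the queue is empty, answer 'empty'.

Answer: 16 51

Derivation:
enqueue(26): [26]
enqueue(44): [26, 44]
dequeue(): [44]
dequeue(): []
enqueue(16): [16]
enqueue(51): [16, 51]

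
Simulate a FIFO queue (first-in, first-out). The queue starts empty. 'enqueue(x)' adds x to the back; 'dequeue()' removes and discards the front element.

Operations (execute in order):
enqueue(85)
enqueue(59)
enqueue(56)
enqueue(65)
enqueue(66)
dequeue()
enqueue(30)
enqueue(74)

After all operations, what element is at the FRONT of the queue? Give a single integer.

enqueue(85): queue = [85]
enqueue(59): queue = [85, 59]
enqueue(56): queue = [85, 59, 56]
enqueue(65): queue = [85, 59, 56, 65]
enqueue(66): queue = [85, 59, 56, 65, 66]
dequeue(): queue = [59, 56, 65, 66]
enqueue(30): queue = [59, 56, 65, 66, 30]
enqueue(74): queue = [59, 56, 65, 66, 30, 74]

Answer: 59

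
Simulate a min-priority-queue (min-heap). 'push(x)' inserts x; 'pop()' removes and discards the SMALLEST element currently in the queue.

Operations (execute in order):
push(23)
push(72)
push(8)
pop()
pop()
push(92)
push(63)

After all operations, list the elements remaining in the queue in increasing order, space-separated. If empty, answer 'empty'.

push(23): heap contents = [23]
push(72): heap contents = [23, 72]
push(8): heap contents = [8, 23, 72]
pop() → 8: heap contents = [23, 72]
pop() → 23: heap contents = [72]
push(92): heap contents = [72, 92]
push(63): heap contents = [63, 72, 92]

Answer: 63 72 92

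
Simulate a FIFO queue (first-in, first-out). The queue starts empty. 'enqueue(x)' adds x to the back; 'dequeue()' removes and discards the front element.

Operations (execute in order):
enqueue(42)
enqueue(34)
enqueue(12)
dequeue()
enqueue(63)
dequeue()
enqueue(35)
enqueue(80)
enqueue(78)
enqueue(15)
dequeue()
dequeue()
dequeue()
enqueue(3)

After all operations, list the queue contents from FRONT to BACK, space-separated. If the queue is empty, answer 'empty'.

Answer: 80 78 15 3

Derivation:
enqueue(42): [42]
enqueue(34): [42, 34]
enqueue(12): [42, 34, 12]
dequeue(): [34, 12]
enqueue(63): [34, 12, 63]
dequeue(): [12, 63]
enqueue(35): [12, 63, 35]
enqueue(80): [12, 63, 35, 80]
enqueue(78): [12, 63, 35, 80, 78]
enqueue(15): [12, 63, 35, 80, 78, 15]
dequeue(): [63, 35, 80, 78, 15]
dequeue(): [35, 80, 78, 15]
dequeue(): [80, 78, 15]
enqueue(3): [80, 78, 15, 3]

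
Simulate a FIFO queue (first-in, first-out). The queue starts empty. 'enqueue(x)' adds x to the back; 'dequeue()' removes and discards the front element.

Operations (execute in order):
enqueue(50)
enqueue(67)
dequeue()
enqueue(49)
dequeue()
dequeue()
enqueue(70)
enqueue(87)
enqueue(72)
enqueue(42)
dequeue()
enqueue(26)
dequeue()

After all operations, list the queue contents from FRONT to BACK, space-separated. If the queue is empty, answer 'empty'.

Answer: 72 42 26

Derivation:
enqueue(50): [50]
enqueue(67): [50, 67]
dequeue(): [67]
enqueue(49): [67, 49]
dequeue(): [49]
dequeue(): []
enqueue(70): [70]
enqueue(87): [70, 87]
enqueue(72): [70, 87, 72]
enqueue(42): [70, 87, 72, 42]
dequeue(): [87, 72, 42]
enqueue(26): [87, 72, 42, 26]
dequeue(): [72, 42, 26]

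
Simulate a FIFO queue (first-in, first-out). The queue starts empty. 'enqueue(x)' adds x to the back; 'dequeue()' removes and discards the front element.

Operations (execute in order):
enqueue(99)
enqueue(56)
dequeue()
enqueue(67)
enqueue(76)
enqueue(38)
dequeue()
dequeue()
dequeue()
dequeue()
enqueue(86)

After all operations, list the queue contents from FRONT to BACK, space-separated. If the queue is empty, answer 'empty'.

Answer: 86

Derivation:
enqueue(99): [99]
enqueue(56): [99, 56]
dequeue(): [56]
enqueue(67): [56, 67]
enqueue(76): [56, 67, 76]
enqueue(38): [56, 67, 76, 38]
dequeue(): [67, 76, 38]
dequeue(): [76, 38]
dequeue(): [38]
dequeue(): []
enqueue(86): [86]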